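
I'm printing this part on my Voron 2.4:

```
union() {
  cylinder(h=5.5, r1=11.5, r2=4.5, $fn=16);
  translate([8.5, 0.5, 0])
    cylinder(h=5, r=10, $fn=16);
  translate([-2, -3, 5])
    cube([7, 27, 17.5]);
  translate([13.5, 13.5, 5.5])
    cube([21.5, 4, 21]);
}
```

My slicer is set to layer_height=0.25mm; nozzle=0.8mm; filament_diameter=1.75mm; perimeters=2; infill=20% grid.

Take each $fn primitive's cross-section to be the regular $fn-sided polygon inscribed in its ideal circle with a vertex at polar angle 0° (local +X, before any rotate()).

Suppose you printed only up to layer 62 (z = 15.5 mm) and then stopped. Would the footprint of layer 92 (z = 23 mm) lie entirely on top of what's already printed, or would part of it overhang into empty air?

Compare the two slices. At z = 15.5: the cone does not reach this height (z outside [0, 5.5]); the cylinder at (8.5, 0.5) is absent (z outside [0, 5]); the 7×27 cube at (-2, -3) contributes its full rectangle (area 189.00 mm²); the cube at (13.5, 13.5) is present — its section is the full 21.5×4 rectangle (area 86.00 mm²); Taking the union: the 2 present regions are separate (no shared area or edge), so areas and boundary lengths simply add and each stays a separate island — area = 275.00 mm². At z = 23: the cone does not reach this height (z outside [0, 5.5]); the cylinder at (8.5, 0.5) is absent (z outside [0, 5]); the cube at (-2, -3) is absent (z outside [5, 22.5]); the cube at (13.5, 13.5) (footprint 21.5×4) is included at this height (area 86.00 mm²); Taking the union: only the 21.5×4 cube at (13.5, 13.5) is present, so the union is just that shape — area = 86.00 mm². Checking containment: the cross-section at z = 23 is a subset of the cross-section at z = 15.5.

entirely on top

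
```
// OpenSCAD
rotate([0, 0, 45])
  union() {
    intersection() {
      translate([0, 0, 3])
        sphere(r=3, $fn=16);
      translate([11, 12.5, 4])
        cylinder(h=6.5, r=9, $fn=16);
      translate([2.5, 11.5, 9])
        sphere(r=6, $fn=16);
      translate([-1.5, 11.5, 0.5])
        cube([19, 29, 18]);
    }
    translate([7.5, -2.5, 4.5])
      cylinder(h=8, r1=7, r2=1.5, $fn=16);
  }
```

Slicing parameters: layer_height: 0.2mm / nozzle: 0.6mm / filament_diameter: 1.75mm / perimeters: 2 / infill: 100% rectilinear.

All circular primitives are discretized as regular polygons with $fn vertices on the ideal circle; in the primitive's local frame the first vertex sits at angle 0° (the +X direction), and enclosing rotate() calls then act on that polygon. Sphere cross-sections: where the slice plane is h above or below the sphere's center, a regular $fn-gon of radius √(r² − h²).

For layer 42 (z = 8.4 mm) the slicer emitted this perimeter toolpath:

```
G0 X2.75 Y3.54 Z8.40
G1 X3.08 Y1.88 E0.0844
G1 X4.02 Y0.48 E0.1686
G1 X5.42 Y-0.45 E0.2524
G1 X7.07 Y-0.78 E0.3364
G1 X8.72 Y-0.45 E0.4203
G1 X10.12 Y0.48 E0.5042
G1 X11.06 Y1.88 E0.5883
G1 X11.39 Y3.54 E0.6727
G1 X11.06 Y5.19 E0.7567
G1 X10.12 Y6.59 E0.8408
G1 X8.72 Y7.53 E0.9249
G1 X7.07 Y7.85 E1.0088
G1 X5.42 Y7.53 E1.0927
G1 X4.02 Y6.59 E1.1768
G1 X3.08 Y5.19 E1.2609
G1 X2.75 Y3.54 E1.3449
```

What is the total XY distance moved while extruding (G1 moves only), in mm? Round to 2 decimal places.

Sum the Euclidean lengths of each G1 segment: total = 26.96 mm.

26.96 mm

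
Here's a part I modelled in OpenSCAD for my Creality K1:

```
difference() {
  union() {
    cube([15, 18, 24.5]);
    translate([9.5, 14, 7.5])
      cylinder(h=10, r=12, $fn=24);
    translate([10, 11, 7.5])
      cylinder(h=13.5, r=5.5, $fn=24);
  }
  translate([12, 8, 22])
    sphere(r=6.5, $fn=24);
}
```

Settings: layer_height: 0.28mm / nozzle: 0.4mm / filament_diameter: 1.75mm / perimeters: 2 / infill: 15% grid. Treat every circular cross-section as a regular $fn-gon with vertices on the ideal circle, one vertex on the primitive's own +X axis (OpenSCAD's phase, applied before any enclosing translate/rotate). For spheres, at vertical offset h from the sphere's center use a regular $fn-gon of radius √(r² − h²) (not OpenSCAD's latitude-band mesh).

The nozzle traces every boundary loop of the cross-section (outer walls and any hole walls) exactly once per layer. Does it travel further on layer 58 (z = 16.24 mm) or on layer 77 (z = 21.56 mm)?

Layer 58 (z = 16.24): the cube is present — its section is the full 15×18 rectangle (perimeter 66.00 mm); the cylinder at (9.5, 14): section is a regular 24-gon, circumradius r=12 (perimeter = 2·24·12.000·sin(180°/24) = 75.18 mm); the r=5.5 cylinder at (10, 11) contributes a regular 24-gon of circumradius 5.5 (perimeter = 2·24·5.500·sin(180°/24) = 34.46 mm); Taking the union: the regions partially overlap (shared area 316.99 mm²), so the edge portions inside another operand are dropped and the merged outline is re-measured after clipping — boundary = 83.63 mm; the r=6.5 sphere at (12, 8) contributes a regular 24-gon of circumradius √(6.5²−5.76²) = 3.012 (perimeter = 2·24·3.012·sin(180°/24) = 18.87 mm); Subtracting the remaining from the first: starting from that combined region, the r=6.5 sphere at (12, 8) lies wholly inside it (removes its full 28.18 mm² and its 18.87 mm outline becomes a hole wall) — boundary (outer + 1 inner loop) = 102.50 mm. So its perimeter = 102.50 mm. Layer 77 (z = 21.56): the cube is present — its section is the full 15×18 rectangle (perimeter 66.00 mm); the cylinder at (9.5, 14) is absent (z outside [7.5, 17.5]); the cylinder at (10, 11) is absent (z outside [7.5, 21]); Taking the union: only the 15×18 cube is present, so the union is just that shape — boundary = 66.00 mm; the r=6.5 sphere at (12, 8) slices to a regular 24-gon of circumradius 6.485 (√(r²−h²) with h=0.44 from center) (perimeter = 2·24·6.485·sin(180°/24) = 40.63 mm); Taking the first minus the rest: starting from that combined region, the r=6.5 sphere at (12, 8) partially overlaps it — only the 102.54 mm² overlap (of its 130.62 mm²) is removed, clipping the outline — boundary = 81.13 mm. So its perimeter = 81.13 mm. Layer 58 is larger (102.50 vs 81.13 mm).

layer 58 (z = 16.24 mm)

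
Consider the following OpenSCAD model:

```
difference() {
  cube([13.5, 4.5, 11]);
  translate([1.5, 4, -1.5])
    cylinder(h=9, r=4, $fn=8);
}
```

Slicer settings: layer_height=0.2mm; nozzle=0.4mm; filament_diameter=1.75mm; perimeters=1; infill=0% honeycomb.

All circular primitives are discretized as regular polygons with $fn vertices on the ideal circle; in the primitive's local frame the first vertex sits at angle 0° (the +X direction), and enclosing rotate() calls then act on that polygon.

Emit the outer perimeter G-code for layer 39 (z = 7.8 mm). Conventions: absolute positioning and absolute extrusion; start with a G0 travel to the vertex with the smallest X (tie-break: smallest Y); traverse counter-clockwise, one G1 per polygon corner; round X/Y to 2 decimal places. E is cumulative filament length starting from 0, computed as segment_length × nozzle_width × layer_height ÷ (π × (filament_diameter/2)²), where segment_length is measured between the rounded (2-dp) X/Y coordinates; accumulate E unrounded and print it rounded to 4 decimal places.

G0 X0.00 Y0.00 Z7.80
G1 X13.50 Y0.00 E0.4490
G1 X13.50 Y4.50 E0.5987
G1 X0.00 Y4.50 E1.0477
G1 X0.00 Y0.00 E1.1974

At z = 7.8 mm: the 13.5×4.5 cube contributes its full rectangle; the cylinder at (1.5, 4) does not reach this height (z outside [-1.5, 7.5]); Subtracting the remaining from the first: none of the subtracted shapes is present at this height, so the 13.5×4.5 cube is unchanged — 1 connected region. The outline is a single polygon with 4 vertices. Extrusion per mm of travel: 0.4 × 0.2 / (π × 0.875²) = 0.033260. Accumulating E over each segment gives final E = 1.1974.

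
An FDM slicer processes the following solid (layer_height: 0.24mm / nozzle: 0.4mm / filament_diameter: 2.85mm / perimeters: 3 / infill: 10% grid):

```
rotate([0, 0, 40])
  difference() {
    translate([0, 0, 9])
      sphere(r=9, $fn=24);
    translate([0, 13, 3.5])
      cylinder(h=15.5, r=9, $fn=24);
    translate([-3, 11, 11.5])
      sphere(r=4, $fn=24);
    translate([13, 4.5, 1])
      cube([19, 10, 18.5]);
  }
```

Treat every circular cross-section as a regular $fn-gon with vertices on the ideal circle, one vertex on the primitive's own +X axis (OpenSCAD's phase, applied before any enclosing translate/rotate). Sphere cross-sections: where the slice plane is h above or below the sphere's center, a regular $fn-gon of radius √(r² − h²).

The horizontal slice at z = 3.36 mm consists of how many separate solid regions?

1

At z = 3.36 mm: the r=9 sphere slices to a regular 24-gon of circumradius 7.014 (√(r²−h²) with h=5.64 from center); the cylinder at (0, 13) is absent (z outside [3.5, 19]); the sphere at (-3, 11) is absent (|z−center|=8.140 > r=4); the cube at (13, 4.5) is present — its section is the full 19×10 rectangle; After the difference (first − rest): starting from the r=9 sphere, the 19×10 cube at (13, 4.5) misses the remaining region (no effect) — 1 connected region; (rotated 40° about Z; rotation is an isometry so areas/perimeters/island counts are preserved). The result has 1 disconnected region.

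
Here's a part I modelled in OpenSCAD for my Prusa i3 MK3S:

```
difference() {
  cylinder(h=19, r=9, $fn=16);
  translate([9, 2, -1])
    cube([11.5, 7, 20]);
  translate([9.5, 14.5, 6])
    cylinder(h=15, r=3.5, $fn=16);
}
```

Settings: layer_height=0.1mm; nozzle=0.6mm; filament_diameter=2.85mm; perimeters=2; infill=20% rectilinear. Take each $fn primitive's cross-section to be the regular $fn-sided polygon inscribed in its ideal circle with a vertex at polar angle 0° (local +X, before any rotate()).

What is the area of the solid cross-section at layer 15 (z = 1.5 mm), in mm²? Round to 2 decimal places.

247.98 mm²

At z = 1.5 mm: the r=9 cylinder contributes a regular 16-gon of circumradius 9 (area = (16/2)·9.000²·sin(360°/16) = 247.98 mm²); the cube at (9, 2) (footprint 11.5×7) is included at this height (area 80.50 mm²); the cylinder at (9.5, 14.5) is not intersected at this z (z outside [6, 21]); After the difference (first − rest): starting from the r=9 cylinder (247.98 mm²), the 11.5×7 cube at (9, 2) misses the remaining region (no effect) — area = 247.98 mm². Overall, the cross-section is a single solid region. Net area = 247.98 mm².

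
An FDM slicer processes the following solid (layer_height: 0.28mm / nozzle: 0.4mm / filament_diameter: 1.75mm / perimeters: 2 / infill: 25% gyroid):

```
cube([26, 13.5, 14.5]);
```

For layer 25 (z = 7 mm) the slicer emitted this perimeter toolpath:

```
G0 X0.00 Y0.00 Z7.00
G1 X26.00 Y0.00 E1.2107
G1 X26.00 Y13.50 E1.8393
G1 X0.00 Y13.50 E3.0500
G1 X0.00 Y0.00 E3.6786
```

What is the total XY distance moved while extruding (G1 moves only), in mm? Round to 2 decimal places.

Sum the Euclidean lengths of each G1 segment: total = 79.00 mm.

79.00 mm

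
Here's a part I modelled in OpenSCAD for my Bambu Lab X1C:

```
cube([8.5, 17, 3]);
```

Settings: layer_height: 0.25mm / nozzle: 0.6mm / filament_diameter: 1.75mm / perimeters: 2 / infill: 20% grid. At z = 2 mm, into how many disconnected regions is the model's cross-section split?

At z = 2 mm: the 8.5×17 cube contributes its full rectangle. The result has 1 disconnected region.

1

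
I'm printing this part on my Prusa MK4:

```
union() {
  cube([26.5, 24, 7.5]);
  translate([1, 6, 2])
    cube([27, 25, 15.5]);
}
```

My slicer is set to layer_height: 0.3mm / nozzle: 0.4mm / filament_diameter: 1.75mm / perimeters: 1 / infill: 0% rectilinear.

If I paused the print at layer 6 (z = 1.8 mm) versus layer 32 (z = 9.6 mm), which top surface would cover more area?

layer 32 (z = 9.6 mm)

Layer 6 (z = 1.8): the cube (footprint 26.5×24) is included at this height (area 636.00 mm²); the cube at (1, 6) is not intersected at this z (z outside [2, 17.5]); Combining (union): only the 26.5×24 cube is present, so the union is just that shape — area = 636.00 mm². So its area = 636.00 mm². Layer 32 (z = 9.6): the cube does not reach this height (z outside [0, 7.5]); the cube at (1, 6) is present — its section is the full 27×25 rectangle (area 675.00 mm²); Merging all regions: only the 27×25 cube at (1, 6) is present, so the union is just that shape — area = 675.00 mm². So its area = 675.00 mm². Layer 32 is larger (675.00 vs 636.00 mm²).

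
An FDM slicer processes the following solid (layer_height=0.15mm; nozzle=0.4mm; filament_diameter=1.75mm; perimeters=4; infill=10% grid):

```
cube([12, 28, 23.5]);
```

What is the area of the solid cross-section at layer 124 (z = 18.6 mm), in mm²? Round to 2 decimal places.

336.00 mm²

At z = 18.6 mm: the cube (footprint 12×28) is included at this height (area 336.00 mm²). Overall, the cross-section is a single solid region. Net area = 336.00 mm².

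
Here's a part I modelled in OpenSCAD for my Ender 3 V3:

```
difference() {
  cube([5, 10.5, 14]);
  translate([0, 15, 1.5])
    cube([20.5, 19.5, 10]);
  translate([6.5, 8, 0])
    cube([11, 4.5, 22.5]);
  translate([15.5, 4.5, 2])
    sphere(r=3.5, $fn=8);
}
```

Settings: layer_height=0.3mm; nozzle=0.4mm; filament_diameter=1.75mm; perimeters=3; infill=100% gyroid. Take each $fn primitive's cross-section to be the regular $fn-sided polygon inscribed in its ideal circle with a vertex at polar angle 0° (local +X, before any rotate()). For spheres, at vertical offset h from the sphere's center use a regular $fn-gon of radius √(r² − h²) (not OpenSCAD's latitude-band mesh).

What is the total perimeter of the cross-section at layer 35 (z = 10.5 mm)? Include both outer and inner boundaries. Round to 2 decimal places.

31.00 mm

At z = 10.5 mm: the cube (footprint 5×10.5) is included at this height (perimeter 31.00 mm); the cube at (0, 15) (footprint 20.5×19.5) is included at this height (perimeter 80.00 mm); the 11×4.5 cube at (6.5, 8) contributes its full rectangle (perimeter 31.00 mm); the sphere at (15.5, 4.5) does not reach this height (|z−center|=8.500 > r=3.5); After the difference (first − rest): starting from the 5×10.5 cube, the 20.5×19.5 cube at (0, 15) misses the remaining region (no effect); the 11×4.5 cube at (6.5, 8) misses the remaining region (no effect) — boundary = 31.00 mm. Overall, the cross-section is a single solid region. Total boundary length (outer) = 31.00 mm.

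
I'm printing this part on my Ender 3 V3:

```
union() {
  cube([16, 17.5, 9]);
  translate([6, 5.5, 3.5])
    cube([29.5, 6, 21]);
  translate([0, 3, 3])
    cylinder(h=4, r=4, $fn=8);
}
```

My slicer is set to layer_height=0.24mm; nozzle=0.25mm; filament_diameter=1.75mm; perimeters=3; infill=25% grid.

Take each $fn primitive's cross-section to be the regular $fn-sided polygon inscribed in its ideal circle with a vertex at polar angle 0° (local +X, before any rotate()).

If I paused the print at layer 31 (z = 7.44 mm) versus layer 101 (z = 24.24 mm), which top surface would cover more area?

Layer 31 (z = 7.44): the cube (footprint 16×17.5) is included at this height (area 280.00 mm²); the 29.5×6 cube at (6, 5.5) contributes its full rectangle (area 177.00 mm²); the cylinder at (0, 3) is not intersected at this z (z outside [3, 7]); Combining (union): the regions partially overlap — summed areas 457.00 mm² minus the doubly-counted overlap 60.00 mm² gives 397.00 mm² — area = 397.00 mm². So its area = 397.00 mm². Layer 101 (z = 24.24): the cube is not intersected at this z (z outside [0, 9]); the 29.5×6 cube at (6, 5.5) contributes its full rectangle (area 177.00 mm²); the cylinder at (0, 3) is not intersected at this z (z outside [3, 7]); Taking the union: only the 29.5×6 cube at (6, 5.5) is present, so the union is just that shape — area = 177.00 mm². So its area = 177.00 mm². Layer 31 is larger (397.00 vs 177.00 mm²).

layer 31 (z = 7.44 mm)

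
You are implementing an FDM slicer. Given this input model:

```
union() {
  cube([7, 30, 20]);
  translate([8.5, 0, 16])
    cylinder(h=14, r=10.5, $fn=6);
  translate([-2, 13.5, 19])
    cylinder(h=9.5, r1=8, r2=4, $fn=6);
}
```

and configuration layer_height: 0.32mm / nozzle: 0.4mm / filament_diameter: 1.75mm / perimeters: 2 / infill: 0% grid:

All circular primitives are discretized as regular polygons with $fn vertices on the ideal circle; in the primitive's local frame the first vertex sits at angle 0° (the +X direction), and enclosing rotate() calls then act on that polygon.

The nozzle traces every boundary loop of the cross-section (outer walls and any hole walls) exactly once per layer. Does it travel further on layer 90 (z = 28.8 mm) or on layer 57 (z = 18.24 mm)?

Layer 90 (z = 28.8): the cube is absent (z outside [0, 20]); the r=10.5 cylinder at (8.5, 0) contributes a regular 6-gon of circumradius 10.5 (perimeter = 2·6·10.500·sin(180°/6) = 63.00 mm); the cone at (-2, 13.5) is not intersected at this z (z outside [19, 28.5]); Combining (union): only the r=10.5 cylinder at (8.5, 0) is present, so the union is just that shape — boundary = 63.00 mm. So its perimeter = 63.00 mm. Layer 57 (z = 18.24): the cube is present — its section is the full 7×30 rectangle (perimeter 74.00 mm); the r=10.5 cylinder at (8.5, 0) gives a regular 6-gon of circumradius 10.5 (constant along its height) (perimeter = 2·6·10.500·sin(180°/6) = 63.00 mm); the cone at (-2, 13.5) is absent (z outside [19, 28.5]); Taking the union: the regions partially overlap (shared area 54.51 mm²), so the edge portions inside another operand are dropped and the merged outline is re-measured after clipping — boundary = 107.19 mm. So its perimeter = 107.19 mm. Layer 57 is larger (107.19 vs 63.00 mm).

layer 57 (z = 18.24 mm)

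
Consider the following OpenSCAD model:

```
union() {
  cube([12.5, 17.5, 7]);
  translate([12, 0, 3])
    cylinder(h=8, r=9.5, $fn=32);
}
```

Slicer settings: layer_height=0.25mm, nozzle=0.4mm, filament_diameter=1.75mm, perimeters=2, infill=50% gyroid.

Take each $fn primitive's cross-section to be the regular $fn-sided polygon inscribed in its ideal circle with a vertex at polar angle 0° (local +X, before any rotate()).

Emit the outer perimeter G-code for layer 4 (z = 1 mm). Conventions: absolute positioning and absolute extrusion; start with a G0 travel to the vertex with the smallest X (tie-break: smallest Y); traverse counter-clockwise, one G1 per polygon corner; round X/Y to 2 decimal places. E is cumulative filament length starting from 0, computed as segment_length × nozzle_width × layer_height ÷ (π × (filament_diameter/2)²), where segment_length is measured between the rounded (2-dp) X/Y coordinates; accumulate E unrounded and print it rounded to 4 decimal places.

At z = 1 mm: the 12.5×17.5 cube contributes its full rectangle; the cylinder at (12, 0) is absent (z outside [3, 11]); Merging all regions: only the 12.5×17.5 cube is present, so the union is just that shape — 1 connected region. The outline is a single polygon with 4 vertices. Extrusion per mm of travel: 0.4 × 0.25 / (π × 0.875²) = 0.041575. Accumulating E over each segment gives final E = 2.4945.

G0 X0.00 Y0.00 Z1.00
G1 X12.50 Y0.00 E0.5197
G1 X12.50 Y17.50 E1.2473
G1 X0.00 Y17.50 E1.7669
G1 X0.00 Y0.00 E2.4945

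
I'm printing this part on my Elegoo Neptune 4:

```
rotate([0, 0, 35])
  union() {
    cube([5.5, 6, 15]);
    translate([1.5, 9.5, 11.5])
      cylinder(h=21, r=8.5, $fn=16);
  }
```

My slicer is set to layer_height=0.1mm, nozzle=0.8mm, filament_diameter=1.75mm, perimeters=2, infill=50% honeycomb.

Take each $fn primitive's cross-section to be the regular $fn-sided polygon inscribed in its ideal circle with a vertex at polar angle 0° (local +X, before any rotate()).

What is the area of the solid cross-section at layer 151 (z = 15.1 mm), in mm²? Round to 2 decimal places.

At z = 15.1 mm: the cube is not intersected at this z (z outside [0, 15]); the cylinder at (1.5, 9.5): section is a regular 16-gon, circumradius r=8.5 (area = (16/2)·8.500²·sin(360°/16) = 221.19 mm²); Taking the union: only the r=8.5 cylinder at (1.5, 9.5) is present, so the union is just that shape — area = 221.19 mm²; (whole slice rotated 35° about Z — lengths, areas and connectivity unchanged). Overall, the cross-section is a single solid region. Net area = 221.19 mm².

221.19 mm²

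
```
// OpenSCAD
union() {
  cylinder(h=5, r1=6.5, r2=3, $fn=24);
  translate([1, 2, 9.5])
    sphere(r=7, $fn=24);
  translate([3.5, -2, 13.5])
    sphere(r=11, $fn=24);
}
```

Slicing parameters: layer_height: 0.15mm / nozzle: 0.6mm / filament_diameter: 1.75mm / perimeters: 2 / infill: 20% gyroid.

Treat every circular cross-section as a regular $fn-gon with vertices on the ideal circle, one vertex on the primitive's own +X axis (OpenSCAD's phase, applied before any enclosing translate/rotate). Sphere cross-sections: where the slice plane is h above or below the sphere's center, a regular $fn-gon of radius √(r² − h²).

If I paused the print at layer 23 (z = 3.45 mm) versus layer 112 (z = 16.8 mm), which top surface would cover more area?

layer 112 (z = 16.8 mm)

Layer 23 (z = 3.45): the cone (r1=6.5→r2=3) has section circumradius 4.085 here — a regular 24-gon (area = (24/2)·4.085²·sin(360°/24) = 51.83 mm²); the r=7 sphere at (1, 2) contributes a regular 24-gon of circumradius √(7²−6.05²) = 3.521 (area = (24/2)·3.521²·sin(360°/24) = 38.50 mm²); the r=11 sphere at (3.5, -2) slices to a regular 24-gon of circumradius 4.472 (√(r²−h²) with h=10.05 from center) (area = (24/2)·4.472²·sin(360°/24) = 62.11 mm²); Merging all regions: the regions partially overlap — summed areas 152.44 mm² minus the doubly-counted overlap 53.07 mm² gives 99.37 mm² — area = 99.37 mm². So its area = 99.37 mm². Layer 112 (z = 16.8): the cone does not reach this height (z outside [0, 5]); the sphere at (1, 2) is absent (|z−center|=7.300 > r=7); the r=11 sphere at (3.5, -2) contributes a regular 24-gon of circumradius √(11²−3.3²) = 10.493 (area = (24/2)·10.493²·sin(360°/24) = 341.98 mm²); Merging all regions: only the r=11 sphere at (3.5, -2) is present, so the union is just that shape — area = 341.98 mm². So its area = 341.98 mm². Layer 112 is larger (341.98 vs 99.37 mm²).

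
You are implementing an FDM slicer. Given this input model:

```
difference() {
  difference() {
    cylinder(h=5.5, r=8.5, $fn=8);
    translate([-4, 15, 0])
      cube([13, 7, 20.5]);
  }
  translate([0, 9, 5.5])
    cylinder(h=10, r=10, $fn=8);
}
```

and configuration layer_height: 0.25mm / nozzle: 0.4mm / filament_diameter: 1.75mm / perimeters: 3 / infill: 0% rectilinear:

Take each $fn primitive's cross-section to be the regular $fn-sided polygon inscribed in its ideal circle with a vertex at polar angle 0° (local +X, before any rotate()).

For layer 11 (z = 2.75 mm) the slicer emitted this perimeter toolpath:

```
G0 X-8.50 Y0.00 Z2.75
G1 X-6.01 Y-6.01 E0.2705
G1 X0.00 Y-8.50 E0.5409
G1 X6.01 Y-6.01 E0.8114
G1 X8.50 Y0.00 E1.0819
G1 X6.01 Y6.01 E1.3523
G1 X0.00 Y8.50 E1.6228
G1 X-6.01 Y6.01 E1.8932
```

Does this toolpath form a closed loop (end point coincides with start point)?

Start point (G0): (-8.50, 0.00). End point (last G1): the path does not return to the start — open.

no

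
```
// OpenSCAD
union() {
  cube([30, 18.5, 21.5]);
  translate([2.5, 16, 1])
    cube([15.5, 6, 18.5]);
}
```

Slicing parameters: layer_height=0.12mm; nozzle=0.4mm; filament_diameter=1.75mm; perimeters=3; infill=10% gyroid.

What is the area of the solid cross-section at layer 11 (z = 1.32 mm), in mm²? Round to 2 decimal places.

At z = 1.32 mm: the 30×18.5 cube contributes its full rectangle (area 555.00 mm²); the 15.5×6 cube at (2.5, 16) contributes its full rectangle (area 93.00 mm²); Merging all regions: the regions partially overlap — summed areas 648.00 mm² minus the doubly-counted overlap 38.75 mm² gives 609.25 mm² — area = 609.25 mm². Overall, the cross-section is a single solid region. Net area = 609.25 mm².

609.25 mm²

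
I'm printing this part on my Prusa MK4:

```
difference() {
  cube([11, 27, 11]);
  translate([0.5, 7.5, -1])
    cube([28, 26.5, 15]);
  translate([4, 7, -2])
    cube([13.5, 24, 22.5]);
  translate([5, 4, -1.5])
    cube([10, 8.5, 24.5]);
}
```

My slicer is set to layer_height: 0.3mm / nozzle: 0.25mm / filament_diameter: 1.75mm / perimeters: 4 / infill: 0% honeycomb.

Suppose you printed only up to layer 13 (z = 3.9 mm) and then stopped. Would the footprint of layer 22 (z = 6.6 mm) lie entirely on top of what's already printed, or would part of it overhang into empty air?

Compare the two slices. At z = 3.9: the cube is present — its section is the full 11×27 rectangle (area 297.00 mm²); the cube at (0.5, 7.5) is present — its section is the full 28×26.5 rectangle (area 742.00 mm²); the 13.5×24 cube at (4, 7) contributes its full rectangle (area 324.00 mm²); the cube at (5, 4) (footprint 10×8.5) is included at this height (area 85.00 mm²); Taking the first minus the rest: starting from the 11×27 cube (297.00 mm²), the 28×26.5 cube at (0.5, 7.5) partially overlaps it — only the 204.75 mm² overlap (of its 742.00 mm²) is removed, clipping the outline; the 13.5×24 cube at (4, 7) partially overlaps it — only the 3.50 mm² overlap (of its 324.00 mm²) is removed, clipping the outline; the 10×8.5 cube at (5, 4) partially overlaps it — only the 18.00 mm² overlap (of its 85.00 mm²) is removed, clipping the outline — area = 70.75 mm². At z = 6.6: the cube (footprint 11×27) is included at this height (area 297.00 mm²); the cube at (0.5, 7.5) (footprint 28×26.5) is included at this height (area 742.00 mm²); the cube at (4, 7) is present — its section is the full 13.5×24 rectangle (area 324.00 mm²); the cube at (5, 4) is present — its section is the full 10×8.5 rectangle (area 85.00 mm²); After the difference (first − rest): starting from the 11×27 cube (297.00 mm²), the 28×26.5 cube at (0.5, 7.5) partially overlaps it — only the 204.75 mm² overlap (of its 742.00 mm²) is removed, clipping the outline; the 13.5×24 cube at (4, 7) partially overlaps it — only the 3.50 mm² overlap (of its 324.00 mm²) is removed, clipping the outline; the 10×8.5 cube at (5, 4) partially overlaps it — only the 18.00 mm² overlap (of its 85.00 mm²) is removed, clipping the outline — area = 70.75 mm². Checking containment: the cross-section at z = 6.6 is a subset of the cross-section at z = 3.9.

entirely on top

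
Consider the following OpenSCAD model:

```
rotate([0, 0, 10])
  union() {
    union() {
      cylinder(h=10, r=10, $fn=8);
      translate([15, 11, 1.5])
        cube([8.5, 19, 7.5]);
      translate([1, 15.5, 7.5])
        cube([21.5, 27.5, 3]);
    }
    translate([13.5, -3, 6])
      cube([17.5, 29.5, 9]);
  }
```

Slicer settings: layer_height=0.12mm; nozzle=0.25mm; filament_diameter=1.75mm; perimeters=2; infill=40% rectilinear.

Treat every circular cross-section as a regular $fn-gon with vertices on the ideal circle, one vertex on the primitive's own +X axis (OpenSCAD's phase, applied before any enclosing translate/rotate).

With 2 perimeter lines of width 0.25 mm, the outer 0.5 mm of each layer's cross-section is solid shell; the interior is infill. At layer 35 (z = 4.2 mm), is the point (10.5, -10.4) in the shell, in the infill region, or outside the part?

At z = 4.2 mm: the r=10 cylinder contributes a regular 8-gon of circumradius 10; the cube at (15, 11) is present — its section is the full 8.5×19 rectangle; the cube at (1, 15.5) does not reach this height (z outside [7.5, 10.5]); Taking the union: the 2 present regions are separate (no shared area or edge), so areas and boundary lengths simply add and each stays a separate island — 2 connected regions; the cube at (13.5, -3) does not reach this height (z outside [6, 15]); Combining (union): only that combined region is present, so the union is just that shape — 2 connected regions; (rotated 10° about Z; rotation is an isometry so areas/perimeters/island counts are preserved). Overall, the cross-section has 2 separate islands. Undo the 10° rotation: the query point maps to (8.535, -12.065) in the un-rotated model frame. The nearest boundary edge runs (7.07, -7.07)→(-0.00, -10.00); distance from the point to it = 5.17 mm. The point is not inside any of the regions above, so it lies outside the cross-section (5.17 mm from the nearest boundary).

outside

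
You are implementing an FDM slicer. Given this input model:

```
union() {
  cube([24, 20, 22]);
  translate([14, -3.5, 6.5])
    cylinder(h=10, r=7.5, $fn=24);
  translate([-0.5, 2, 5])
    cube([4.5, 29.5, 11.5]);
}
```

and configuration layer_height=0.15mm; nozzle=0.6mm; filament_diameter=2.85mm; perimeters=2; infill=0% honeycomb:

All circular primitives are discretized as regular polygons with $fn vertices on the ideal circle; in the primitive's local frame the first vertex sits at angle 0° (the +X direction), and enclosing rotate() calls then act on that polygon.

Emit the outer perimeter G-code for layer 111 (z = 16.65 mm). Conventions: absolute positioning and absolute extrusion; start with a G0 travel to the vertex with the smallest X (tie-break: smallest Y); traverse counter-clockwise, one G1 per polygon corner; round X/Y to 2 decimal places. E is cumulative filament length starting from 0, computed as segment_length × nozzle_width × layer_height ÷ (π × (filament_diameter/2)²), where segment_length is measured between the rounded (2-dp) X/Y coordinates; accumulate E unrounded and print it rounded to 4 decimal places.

At z = 16.65 mm: the cube (footprint 24×20) is included at this height; the cylinder at (14, -3.5) is not intersected at this z (z outside [6.5, 16.5]); the cube at (-0.5, 2) does not reach this height (z outside [5, 16.5]); Merging all regions: only the 24×20 cube is present, so the union is just that shape — 1 connected region. The outline is a single polygon with 4 vertices. Extrusion per mm of travel: 0.6 × 0.15 / (π × 1.425²) = 0.014108. Accumulating E over each segment gives final E = 1.2415.

G0 X0.00 Y0.00 Z16.65
G1 X24.00 Y0.00 E0.3386
G1 X24.00 Y20.00 E0.6207
G1 X0.00 Y20.00 E0.9593
G1 X0.00 Y0.00 E1.2415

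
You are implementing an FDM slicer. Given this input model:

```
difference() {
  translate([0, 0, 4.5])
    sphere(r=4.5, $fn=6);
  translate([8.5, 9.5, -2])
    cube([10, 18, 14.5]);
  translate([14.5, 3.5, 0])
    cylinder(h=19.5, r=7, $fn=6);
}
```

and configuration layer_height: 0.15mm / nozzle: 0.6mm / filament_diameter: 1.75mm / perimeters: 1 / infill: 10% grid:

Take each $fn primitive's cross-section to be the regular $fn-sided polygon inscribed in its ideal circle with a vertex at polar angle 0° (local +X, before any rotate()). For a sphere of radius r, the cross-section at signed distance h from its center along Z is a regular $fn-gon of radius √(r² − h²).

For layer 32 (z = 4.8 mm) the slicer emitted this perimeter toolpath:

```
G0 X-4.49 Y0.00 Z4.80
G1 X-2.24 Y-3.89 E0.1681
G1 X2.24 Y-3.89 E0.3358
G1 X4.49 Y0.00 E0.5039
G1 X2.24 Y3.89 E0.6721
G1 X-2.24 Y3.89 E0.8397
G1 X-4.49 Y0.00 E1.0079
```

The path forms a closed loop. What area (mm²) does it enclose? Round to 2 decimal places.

Apply the shoelace formula to the sequence of (X, Y) vertices; enclosed area = 52.36 mm².

52.36 mm²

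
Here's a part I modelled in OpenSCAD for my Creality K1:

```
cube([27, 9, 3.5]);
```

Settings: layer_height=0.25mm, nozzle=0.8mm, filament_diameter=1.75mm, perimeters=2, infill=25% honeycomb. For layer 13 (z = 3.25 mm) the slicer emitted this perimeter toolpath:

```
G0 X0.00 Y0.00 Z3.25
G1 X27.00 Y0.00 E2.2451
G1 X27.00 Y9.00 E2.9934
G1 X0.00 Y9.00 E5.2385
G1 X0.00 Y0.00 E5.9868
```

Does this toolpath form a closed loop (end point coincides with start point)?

Start point (G0): (0.00, 0.00). End point (last G1): the path returns to the start — closed.

yes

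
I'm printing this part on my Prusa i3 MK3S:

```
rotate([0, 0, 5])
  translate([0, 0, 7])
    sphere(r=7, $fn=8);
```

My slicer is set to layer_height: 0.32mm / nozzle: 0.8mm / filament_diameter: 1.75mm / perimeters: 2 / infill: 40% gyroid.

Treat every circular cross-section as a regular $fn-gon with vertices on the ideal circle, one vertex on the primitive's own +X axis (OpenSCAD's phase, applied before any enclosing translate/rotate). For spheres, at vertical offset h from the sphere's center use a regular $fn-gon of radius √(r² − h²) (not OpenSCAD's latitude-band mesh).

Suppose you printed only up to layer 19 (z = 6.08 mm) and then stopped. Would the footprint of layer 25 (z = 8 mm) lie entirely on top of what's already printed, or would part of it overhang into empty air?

entirely on top

Compare the two slices. At z = 6.08: the r=7 sphere contributes a regular 8-gon of circumradius √(7²−0.92²) = 6.939 (area = (8/2)·6.939²·sin(360°/8) = 136.20 mm²); (whole slice rotated 5° about Z — lengths, areas and connectivity unchanged). At z = 8: the r=7 sphere contributes a regular 8-gon of circumradius √(7²−1²) = 6.928 (area = (8/2)·6.928²·sin(360°/8) = 135.76 mm²); (rotated 5° about Z; rotation is an isometry so areas/perimeters/island counts are preserved). Checking containment: the cross-section at z = 8 is a subset of the cross-section at z = 6.08.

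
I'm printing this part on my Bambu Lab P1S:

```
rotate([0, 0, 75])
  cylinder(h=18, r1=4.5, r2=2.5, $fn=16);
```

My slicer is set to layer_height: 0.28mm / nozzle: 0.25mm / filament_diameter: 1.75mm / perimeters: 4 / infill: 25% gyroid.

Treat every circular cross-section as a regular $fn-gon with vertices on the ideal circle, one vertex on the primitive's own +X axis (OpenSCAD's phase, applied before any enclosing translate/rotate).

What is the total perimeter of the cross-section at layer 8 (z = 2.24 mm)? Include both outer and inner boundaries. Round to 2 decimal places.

26.54 mm

At z = 2.24 mm: the cone: at t=0.124 of its height the radius interpolates to r₁+(r₂−r₁)t = 4.251, giving a regular 16-gon of that circumradius (perimeter = 2·16·4.251·sin(180°/16) = 26.54 mm); (whole slice rotated 75° about Z — lengths, areas and connectivity unchanged). Overall, the cross-section is a single solid region. Total boundary length (outer) = 26.54 mm.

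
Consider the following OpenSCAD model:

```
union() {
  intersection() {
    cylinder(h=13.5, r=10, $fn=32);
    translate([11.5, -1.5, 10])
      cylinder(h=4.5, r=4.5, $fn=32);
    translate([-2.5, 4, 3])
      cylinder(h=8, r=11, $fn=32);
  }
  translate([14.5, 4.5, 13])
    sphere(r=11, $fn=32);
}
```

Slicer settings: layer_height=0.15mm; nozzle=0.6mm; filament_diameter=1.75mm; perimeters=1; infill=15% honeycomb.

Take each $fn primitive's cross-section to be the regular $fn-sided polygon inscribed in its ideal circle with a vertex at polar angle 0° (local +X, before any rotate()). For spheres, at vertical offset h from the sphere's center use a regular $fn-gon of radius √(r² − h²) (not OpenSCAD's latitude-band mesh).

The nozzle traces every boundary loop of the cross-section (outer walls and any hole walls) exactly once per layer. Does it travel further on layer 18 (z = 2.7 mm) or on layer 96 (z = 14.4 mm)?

layer 96 (z = 14.4 mm)

Layer 18 (z = 2.7): the r=10 cylinder gives a regular 32-gon of circumradius 10 (constant along its height) (perimeter = 2·32·10.000·sin(180°/32) = 62.73 mm); the cylinder at (11.5, -1.5) does not reach this height (z outside [10, 14.5]); the cylinder at (-2.5, 4) is not intersected at this z (z outside [3, 11]); Taking the intersection: at least one operand is absent at this height, so nothing remains; the r=11 sphere at (14.5, 4.5) slices to a regular 32-gon of circumradius 3.861 (√(r²−h²) with h=10.3 from center) (perimeter = 2·32·3.861·sin(180°/32) = 24.22 mm); Merging all regions: only the r=11 sphere at (14.5, 4.5) is present, so the union is just that shape — boundary = 24.22 mm. So its perimeter = 24.22 mm. Layer 96 (z = 14.4): the cylinder is not intersected at this z (z outside [0, 13.5]); the cylinder at (11.5, -1.5): section is a regular 32-gon, circumradius r=4.5 (perimeter = 2·32·4.500·sin(180°/32) = 28.23 mm); the cylinder at (-2.5, 4) does not reach this height (z outside [3, 11]); After intersecting: at least one operand is absent at this height, so nothing remains; the r=11 sphere at (14.5, 4.5) contributes a regular 32-gon of circumradius √(11²−1.4²) = 10.911 (perimeter = 2·32·10.911·sin(180°/32) = 68.44 mm); Taking the union: only the r=11 sphere at (14.5, 4.5) is present, so the union is just that shape — boundary = 68.44 mm. So its perimeter = 68.44 mm. Layer 96 is larger (68.44 vs 24.22 mm).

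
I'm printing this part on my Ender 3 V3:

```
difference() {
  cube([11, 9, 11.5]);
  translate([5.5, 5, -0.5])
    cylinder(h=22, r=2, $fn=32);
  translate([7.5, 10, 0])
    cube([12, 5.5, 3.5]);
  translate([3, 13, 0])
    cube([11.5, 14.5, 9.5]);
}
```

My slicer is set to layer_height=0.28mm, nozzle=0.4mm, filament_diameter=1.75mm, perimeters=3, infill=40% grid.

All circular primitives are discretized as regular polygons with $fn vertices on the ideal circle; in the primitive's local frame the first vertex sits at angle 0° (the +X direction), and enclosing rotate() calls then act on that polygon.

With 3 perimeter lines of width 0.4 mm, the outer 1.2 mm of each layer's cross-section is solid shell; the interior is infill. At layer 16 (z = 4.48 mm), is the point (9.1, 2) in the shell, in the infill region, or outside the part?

infill

At z = 4.48 mm: the cube is present — its section is the full 11×9 rectangle; the r=2 cylinder at (5.5, 5) contributes a regular 32-gon of circumradius 2; the cube at (7.5, 10) does not reach this height (z outside [0, 3.5]); the cube at (3, 13) is present — its section is the full 11.5×14.5 rectangle; After the difference (first − rest): starting from the 11×9 cube, the r=2 cylinder at (5.5, 5) lies wholly inside it (removes its full 12.49 mm² and its 12.55 mm outline becomes a hole wall); the 11.5×14.5 cube at (3, 13) misses the remaining region (no effect) — 1 connected region with 1 hole. Overall, the cross-section is one region with 1 hole. The nearest boundary edge runs (11.00, 9.00)→(11.00, 0.00); distance from the point to it = 1.90 mm. The point is inside the cross-section and 1.90 mm from the nearest boundary — more than the 1.2 mm shell width (3 × 0.4), so it's in the infill interior.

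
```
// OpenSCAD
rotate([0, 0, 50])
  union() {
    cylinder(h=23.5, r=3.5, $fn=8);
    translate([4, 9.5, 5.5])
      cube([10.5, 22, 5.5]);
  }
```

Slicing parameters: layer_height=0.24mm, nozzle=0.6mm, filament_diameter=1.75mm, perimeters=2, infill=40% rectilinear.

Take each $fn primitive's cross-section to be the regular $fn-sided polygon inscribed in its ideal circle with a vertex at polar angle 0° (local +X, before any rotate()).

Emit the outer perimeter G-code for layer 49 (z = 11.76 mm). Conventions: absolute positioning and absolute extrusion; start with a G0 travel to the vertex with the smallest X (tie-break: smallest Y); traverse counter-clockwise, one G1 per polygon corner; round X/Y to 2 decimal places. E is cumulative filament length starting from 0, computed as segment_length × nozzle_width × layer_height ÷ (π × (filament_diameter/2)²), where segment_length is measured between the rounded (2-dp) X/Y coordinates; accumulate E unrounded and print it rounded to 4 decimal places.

At z = 11.76 mm: the cylinder: section is a regular 8-gon, circumradius r=3.5; the cube at (4, 9.5) does not reach this height (z outside [5.5, 11]); Merging all regions: only the r=3.5 cylinder is present, so the union is just that shape — 1 connected region; (rotated 50° about Z; rotation is an isometry so areas/perimeters/island counts are preserved). The outline is a single polygon with 8 vertices. Extrusion per mm of travel: 0.6 × 0.24 / (π × 0.875²) = 0.059868. Accumulating E over each segment gives final E = 1.2835.

G0 X-3.49 Y-0.31 Z11.76
G1 X-2.25 Y-2.68 E0.1601
G1 X0.31 Y-3.49 E0.3209
G1 X2.68 Y-2.25 E0.4810
G1 X3.49 Y0.31 E0.6418
G1 X2.25 Y2.68 E0.8019
G1 X-0.31 Y3.49 E0.9627
G1 X-2.68 Y2.25 E1.1228
G1 X-3.49 Y-0.31 E1.2835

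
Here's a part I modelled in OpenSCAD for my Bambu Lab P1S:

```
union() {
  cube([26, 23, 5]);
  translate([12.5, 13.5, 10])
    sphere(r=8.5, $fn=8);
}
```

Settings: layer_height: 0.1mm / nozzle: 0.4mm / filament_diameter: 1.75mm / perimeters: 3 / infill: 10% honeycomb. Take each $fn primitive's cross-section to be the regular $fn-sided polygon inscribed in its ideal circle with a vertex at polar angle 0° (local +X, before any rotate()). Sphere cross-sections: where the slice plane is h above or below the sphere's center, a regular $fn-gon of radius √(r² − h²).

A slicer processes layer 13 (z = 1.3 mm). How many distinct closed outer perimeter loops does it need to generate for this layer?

1

At z = 1.3 mm: the 26×23 cube contributes its full rectangle; the sphere at (12.5, 13.5) is not intersected at this z (|z−center|=8.700 > r=8.5); Combining (union): only the 26×23 cube is present, so the union is just that shape — 1 connected region. The result has 1 disconnected region.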